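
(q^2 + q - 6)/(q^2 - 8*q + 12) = (q + 3)/(q - 6)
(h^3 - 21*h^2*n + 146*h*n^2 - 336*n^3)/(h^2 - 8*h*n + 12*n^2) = (h^2 - 15*h*n + 56*n^2)/(h - 2*n)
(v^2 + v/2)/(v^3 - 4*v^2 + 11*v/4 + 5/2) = 2*v/(2*v^2 - 9*v + 10)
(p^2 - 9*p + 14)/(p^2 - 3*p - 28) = (p - 2)/(p + 4)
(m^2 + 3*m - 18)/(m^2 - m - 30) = (-m^2 - 3*m + 18)/(-m^2 + m + 30)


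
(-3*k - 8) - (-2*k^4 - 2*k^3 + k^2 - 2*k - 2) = 2*k^4 + 2*k^3 - k^2 - k - 6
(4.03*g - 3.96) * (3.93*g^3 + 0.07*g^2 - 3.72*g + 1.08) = 15.8379*g^4 - 15.2807*g^3 - 15.2688*g^2 + 19.0836*g - 4.2768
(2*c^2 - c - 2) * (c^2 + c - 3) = 2*c^4 + c^3 - 9*c^2 + c + 6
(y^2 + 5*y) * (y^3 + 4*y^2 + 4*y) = y^5 + 9*y^4 + 24*y^3 + 20*y^2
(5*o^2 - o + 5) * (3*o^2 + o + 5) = 15*o^4 + 2*o^3 + 39*o^2 + 25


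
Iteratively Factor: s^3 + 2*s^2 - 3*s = (s + 3)*(s^2 - s) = (s - 1)*(s + 3)*(s)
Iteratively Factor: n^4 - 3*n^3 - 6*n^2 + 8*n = (n - 1)*(n^3 - 2*n^2 - 8*n) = (n - 1)*(n + 2)*(n^2 - 4*n) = (n - 4)*(n - 1)*(n + 2)*(n)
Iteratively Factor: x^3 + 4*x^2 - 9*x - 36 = (x - 3)*(x^2 + 7*x + 12) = (x - 3)*(x + 4)*(x + 3)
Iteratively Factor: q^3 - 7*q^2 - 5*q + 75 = (q - 5)*(q^2 - 2*q - 15) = (q - 5)*(q + 3)*(q - 5)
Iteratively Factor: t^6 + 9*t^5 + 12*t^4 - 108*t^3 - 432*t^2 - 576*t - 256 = (t + 4)*(t^5 + 5*t^4 - 8*t^3 - 76*t^2 - 128*t - 64) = (t + 1)*(t + 4)*(t^4 + 4*t^3 - 12*t^2 - 64*t - 64) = (t + 1)*(t + 2)*(t + 4)*(t^3 + 2*t^2 - 16*t - 32) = (t + 1)*(t + 2)*(t + 4)^2*(t^2 - 2*t - 8) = (t - 4)*(t + 1)*(t + 2)*(t + 4)^2*(t + 2)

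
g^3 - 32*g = g*(g - 4*sqrt(2))*(g + 4*sqrt(2))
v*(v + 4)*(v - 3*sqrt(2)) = v^3 - 3*sqrt(2)*v^2 + 4*v^2 - 12*sqrt(2)*v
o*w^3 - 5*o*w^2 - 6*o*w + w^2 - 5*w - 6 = (w - 6)*(w + 1)*(o*w + 1)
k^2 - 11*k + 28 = (k - 7)*(k - 4)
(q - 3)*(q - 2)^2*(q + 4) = q^4 - 3*q^3 - 12*q^2 + 52*q - 48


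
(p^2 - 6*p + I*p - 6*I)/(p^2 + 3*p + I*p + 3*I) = (p - 6)/(p + 3)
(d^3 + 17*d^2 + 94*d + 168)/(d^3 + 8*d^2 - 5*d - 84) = (d + 6)/(d - 3)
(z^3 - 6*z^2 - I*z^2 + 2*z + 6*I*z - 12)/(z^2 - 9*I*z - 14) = (z^2 + z*(-6 + I) - 6*I)/(z - 7*I)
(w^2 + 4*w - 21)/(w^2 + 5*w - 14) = (w - 3)/(w - 2)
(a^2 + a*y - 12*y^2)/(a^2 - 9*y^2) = (a + 4*y)/(a + 3*y)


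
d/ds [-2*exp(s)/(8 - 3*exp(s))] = -16*exp(s)/(9*exp(2*s) - 48*exp(s) + 64)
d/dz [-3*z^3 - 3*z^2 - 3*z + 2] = -9*z^2 - 6*z - 3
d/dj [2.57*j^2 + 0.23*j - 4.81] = 5.14*j + 0.23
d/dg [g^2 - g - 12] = 2*g - 1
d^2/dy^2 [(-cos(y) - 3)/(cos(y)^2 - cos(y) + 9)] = (-9*sin(y)^4*cos(y) - 13*sin(y)^4 - 88*sin(y)^2 - 523*cos(y)/4 + 57*cos(3*y)/4 + cos(5*y)/2 + 71)/(sin(y)^2 + cos(y) - 10)^3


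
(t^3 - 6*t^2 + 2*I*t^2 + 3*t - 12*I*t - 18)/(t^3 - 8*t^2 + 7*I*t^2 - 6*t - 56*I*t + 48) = (t^3 + t^2*(-6 + 2*I) + t*(3 - 12*I) - 18)/(t^3 + t^2*(-8 + 7*I) + t*(-6 - 56*I) + 48)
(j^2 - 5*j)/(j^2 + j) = (j - 5)/(j + 1)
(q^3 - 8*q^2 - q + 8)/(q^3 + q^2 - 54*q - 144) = (q^2 - 1)/(q^2 + 9*q + 18)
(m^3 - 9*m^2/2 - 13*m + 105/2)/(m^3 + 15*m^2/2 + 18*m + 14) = (m^2 - 8*m + 15)/(m^2 + 4*m + 4)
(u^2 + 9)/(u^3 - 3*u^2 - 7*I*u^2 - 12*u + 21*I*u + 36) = (u + 3*I)/(u^2 - u*(3 + 4*I) + 12*I)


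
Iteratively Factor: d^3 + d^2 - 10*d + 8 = (d + 4)*(d^2 - 3*d + 2) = (d - 1)*(d + 4)*(d - 2)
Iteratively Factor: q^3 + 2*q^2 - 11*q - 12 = (q - 3)*(q^2 + 5*q + 4) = (q - 3)*(q + 1)*(q + 4)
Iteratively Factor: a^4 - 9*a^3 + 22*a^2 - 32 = (a - 4)*(a^3 - 5*a^2 + 2*a + 8) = (a - 4)^2*(a^2 - a - 2) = (a - 4)^2*(a - 2)*(a + 1)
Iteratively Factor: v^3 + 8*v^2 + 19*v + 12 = (v + 3)*(v^2 + 5*v + 4) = (v + 3)*(v + 4)*(v + 1)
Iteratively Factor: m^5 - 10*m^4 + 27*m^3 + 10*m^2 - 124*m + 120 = (m + 2)*(m^4 - 12*m^3 + 51*m^2 - 92*m + 60) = (m - 2)*(m + 2)*(m^3 - 10*m^2 + 31*m - 30) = (m - 2)^2*(m + 2)*(m^2 - 8*m + 15) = (m - 5)*(m - 2)^2*(m + 2)*(m - 3)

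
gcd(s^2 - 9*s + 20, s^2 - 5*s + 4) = s - 4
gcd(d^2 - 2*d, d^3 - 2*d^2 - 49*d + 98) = d - 2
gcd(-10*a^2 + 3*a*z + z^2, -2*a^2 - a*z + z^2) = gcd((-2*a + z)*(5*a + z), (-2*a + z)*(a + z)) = -2*a + z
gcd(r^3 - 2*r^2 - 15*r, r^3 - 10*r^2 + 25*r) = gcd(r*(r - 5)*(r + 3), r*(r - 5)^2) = r^2 - 5*r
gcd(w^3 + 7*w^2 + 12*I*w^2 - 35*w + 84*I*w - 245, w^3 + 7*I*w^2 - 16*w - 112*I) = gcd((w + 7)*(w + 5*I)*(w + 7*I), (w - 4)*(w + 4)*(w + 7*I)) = w + 7*I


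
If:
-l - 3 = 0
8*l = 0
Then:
No Solution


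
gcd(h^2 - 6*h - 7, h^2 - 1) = h + 1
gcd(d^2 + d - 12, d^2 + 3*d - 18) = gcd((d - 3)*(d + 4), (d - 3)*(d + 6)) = d - 3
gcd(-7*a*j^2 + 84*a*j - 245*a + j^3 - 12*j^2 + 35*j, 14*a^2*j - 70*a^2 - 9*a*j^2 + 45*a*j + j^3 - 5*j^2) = 7*a*j - 35*a - j^2 + 5*j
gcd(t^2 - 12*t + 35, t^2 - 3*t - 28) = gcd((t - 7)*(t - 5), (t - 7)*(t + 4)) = t - 7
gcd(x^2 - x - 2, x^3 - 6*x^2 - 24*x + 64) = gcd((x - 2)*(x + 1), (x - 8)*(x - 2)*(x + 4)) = x - 2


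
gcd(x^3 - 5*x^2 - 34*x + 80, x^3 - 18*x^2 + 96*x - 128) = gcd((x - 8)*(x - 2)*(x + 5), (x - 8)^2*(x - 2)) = x^2 - 10*x + 16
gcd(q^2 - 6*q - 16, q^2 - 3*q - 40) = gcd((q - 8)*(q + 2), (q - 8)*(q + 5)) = q - 8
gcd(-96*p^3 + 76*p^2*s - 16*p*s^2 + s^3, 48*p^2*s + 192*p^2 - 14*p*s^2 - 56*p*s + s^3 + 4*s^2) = 48*p^2 - 14*p*s + s^2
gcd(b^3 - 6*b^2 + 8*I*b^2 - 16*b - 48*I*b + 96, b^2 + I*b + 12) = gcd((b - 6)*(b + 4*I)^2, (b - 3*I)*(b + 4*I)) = b + 4*I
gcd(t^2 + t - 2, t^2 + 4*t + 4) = t + 2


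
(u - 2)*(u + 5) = u^2 + 3*u - 10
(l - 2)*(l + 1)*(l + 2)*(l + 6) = l^4 + 7*l^3 + 2*l^2 - 28*l - 24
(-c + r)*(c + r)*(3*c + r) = -3*c^3 - c^2*r + 3*c*r^2 + r^3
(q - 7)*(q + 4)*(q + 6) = q^3 + 3*q^2 - 46*q - 168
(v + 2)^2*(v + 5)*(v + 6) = v^4 + 15*v^3 + 78*v^2 + 164*v + 120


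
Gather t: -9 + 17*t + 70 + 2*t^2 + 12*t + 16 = 2*t^2 + 29*t + 77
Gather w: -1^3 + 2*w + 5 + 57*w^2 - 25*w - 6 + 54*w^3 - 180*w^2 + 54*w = 54*w^3 - 123*w^2 + 31*w - 2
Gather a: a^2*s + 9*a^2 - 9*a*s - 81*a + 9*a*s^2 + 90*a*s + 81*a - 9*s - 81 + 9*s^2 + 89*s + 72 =a^2*(s + 9) + a*(9*s^2 + 81*s) + 9*s^2 + 80*s - 9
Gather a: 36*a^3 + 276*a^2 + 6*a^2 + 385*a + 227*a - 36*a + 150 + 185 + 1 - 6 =36*a^3 + 282*a^2 + 576*a + 330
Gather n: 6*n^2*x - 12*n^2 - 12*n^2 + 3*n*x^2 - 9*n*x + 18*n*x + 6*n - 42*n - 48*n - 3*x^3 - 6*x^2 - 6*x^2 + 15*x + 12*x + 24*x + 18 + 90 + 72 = n^2*(6*x - 24) + n*(3*x^2 + 9*x - 84) - 3*x^3 - 12*x^2 + 51*x + 180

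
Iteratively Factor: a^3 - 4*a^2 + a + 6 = (a + 1)*(a^2 - 5*a + 6) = (a - 2)*(a + 1)*(a - 3)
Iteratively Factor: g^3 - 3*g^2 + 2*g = (g - 2)*(g^2 - g) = g*(g - 2)*(g - 1)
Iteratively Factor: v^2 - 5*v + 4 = (v - 1)*(v - 4)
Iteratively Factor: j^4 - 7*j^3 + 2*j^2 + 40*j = (j - 5)*(j^3 - 2*j^2 - 8*j) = j*(j - 5)*(j^2 - 2*j - 8) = j*(j - 5)*(j + 2)*(j - 4)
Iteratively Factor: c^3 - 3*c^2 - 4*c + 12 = (c - 3)*(c^2 - 4) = (c - 3)*(c + 2)*(c - 2)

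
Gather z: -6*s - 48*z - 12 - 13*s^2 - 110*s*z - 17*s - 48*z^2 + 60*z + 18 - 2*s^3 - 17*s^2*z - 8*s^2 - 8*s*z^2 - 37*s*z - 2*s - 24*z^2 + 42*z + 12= -2*s^3 - 21*s^2 - 25*s + z^2*(-8*s - 72) + z*(-17*s^2 - 147*s + 54) + 18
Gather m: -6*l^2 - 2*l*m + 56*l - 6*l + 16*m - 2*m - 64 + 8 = -6*l^2 + 50*l + m*(14 - 2*l) - 56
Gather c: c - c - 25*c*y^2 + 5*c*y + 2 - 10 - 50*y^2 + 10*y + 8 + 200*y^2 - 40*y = c*(-25*y^2 + 5*y) + 150*y^2 - 30*y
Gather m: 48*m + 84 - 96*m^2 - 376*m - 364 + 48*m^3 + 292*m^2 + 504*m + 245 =48*m^3 + 196*m^2 + 176*m - 35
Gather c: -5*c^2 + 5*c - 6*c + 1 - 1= -5*c^2 - c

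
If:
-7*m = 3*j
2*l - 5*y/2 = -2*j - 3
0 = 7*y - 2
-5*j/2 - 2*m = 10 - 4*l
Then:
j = -204/79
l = 796/553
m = 612/553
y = 2/7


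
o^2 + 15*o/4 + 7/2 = (o + 7/4)*(o + 2)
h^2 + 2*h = h*(h + 2)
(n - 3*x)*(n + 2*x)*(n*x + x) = n^3*x - n^2*x^2 + n^2*x - 6*n*x^3 - n*x^2 - 6*x^3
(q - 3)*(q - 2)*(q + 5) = q^3 - 19*q + 30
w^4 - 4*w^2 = w^2*(w - 2)*(w + 2)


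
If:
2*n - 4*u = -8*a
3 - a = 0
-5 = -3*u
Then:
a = 3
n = -26/3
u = 5/3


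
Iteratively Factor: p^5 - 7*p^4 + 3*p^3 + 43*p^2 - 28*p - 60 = (p - 2)*(p^4 - 5*p^3 - 7*p^2 + 29*p + 30) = (p - 2)*(p + 2)*(p^3 - 7*p^2 + 7*p + 15) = (p - 2)*(p + 1)*(p + 2)*(p^2 - 8*p + 15) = (p - 3)*(p - 2)*(p + 1)*(p + 2)*(p - 5)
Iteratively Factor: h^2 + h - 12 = (h + 4)*(h - 3)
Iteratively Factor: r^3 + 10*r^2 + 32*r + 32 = (r + 2)*(r^2 + 8*r + 16) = (r + 2)*(r + 4)*(r + 4)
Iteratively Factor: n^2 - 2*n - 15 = (n + 3)*(n - 5)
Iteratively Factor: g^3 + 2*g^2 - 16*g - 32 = (g + 2)*(g^2 - 16) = (g + 2)*(g + 4)*(g - 4)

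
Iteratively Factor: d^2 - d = (d)*(d - 1)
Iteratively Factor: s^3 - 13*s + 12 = (s - 1)*(s^2 + s - 12) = (s - 1)*(s + 4)*(s - 3)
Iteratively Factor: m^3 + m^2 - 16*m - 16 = (m + 4)*(m^2 - 3*m - 4) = (m + 1)*(m + 4)*(m - 4)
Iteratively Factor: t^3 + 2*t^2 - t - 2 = (t - 1)*(t^2 + 3*t + 2) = (t - 1)*(t + 2)*(t + 1)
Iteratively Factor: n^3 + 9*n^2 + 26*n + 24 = (n + 4)*(n^2 + 5*n + 6) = (n + 2)*(n + 4)*(n + 3)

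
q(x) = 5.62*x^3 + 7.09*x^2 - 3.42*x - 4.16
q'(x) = 16.86*x^2 + 14.18*x - 3.42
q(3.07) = 214.77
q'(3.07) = 199.02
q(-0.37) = -2.21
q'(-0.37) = -6.36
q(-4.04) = -245.20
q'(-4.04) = 214.47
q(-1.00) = 0.73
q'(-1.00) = -0.74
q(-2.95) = -76.65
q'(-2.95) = 101.47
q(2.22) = 84.68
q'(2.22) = 111.15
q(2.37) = 102.37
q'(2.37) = 124.89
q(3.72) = 370.54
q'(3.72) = 282.65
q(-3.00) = -81.83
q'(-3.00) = 105.78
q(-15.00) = -17325.11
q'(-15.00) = 3577.38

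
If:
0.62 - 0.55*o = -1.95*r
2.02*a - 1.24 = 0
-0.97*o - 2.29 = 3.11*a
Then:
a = 0.61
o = -4.33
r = -1.54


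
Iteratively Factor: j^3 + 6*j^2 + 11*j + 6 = (j + 1)*(j^2 + 5*j + 6) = (j + 1)*(j + 3)*(j + 2)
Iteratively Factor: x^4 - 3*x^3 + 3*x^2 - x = (x - 1)*(x^3 - 2*x^2 + x) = (x - 1)^2*(x^2 - x) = (x - 1)^3*(x)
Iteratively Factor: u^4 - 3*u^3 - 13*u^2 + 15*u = (u - 1)*(u^3 - 2*u^2 - 15*u) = u*(u - 1)*(u^2 - 2*u - 15) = u*(u - 1)*(u + 3)*(u - 5)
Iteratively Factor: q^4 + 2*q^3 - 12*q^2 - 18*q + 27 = (q + 3)*(q^3 - q^2 - 9*q + 9) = (q - 3)*(q + 3)*(q^2 + 2*q - 3) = (q - 3)*(q - 1)*(q + 3)*(q + 3)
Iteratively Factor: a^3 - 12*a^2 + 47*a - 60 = (a - 4)*(a^2 - 8*a + 15) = (a - 4)*(a - 3)*(a - 5)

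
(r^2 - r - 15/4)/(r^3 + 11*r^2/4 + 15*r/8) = 2*(2*r - 5)/(r*(4*r + 5))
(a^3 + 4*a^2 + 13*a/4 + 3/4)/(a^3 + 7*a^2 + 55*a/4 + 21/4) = (2*a + 1)/(2*a + 7)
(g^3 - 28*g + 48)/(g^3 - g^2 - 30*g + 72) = (g - 2)/(g - 3)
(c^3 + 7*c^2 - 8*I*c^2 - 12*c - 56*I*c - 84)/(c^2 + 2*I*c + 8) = (c^2 + c*(7 - 6*I) - 42*I)/(c + 4*I)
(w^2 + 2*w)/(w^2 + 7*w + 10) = w/(w + 5)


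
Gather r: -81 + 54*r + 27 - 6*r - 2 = 48*r - 56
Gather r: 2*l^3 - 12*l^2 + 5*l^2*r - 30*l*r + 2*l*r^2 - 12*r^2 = 2*l^3 - 12*l^2 + r^2*(2*l - 12) + r*(5*l^2 - 30*l)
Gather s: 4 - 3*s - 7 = -3*s - 3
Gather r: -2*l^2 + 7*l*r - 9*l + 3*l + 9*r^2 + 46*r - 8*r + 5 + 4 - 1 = -2*l^2 - 6*l + 9*r^2 + r*(7*l + 38) + 8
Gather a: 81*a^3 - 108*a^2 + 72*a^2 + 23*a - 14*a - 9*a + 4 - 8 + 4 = 81*a^3 - 36*a^2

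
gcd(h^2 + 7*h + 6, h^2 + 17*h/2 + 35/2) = 1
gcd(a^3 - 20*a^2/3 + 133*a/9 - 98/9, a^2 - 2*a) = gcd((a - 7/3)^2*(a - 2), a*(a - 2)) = a - 2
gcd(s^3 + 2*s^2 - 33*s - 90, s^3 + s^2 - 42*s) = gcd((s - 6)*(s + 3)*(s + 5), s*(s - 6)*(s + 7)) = s - 6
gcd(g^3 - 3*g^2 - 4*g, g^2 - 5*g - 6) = g + 1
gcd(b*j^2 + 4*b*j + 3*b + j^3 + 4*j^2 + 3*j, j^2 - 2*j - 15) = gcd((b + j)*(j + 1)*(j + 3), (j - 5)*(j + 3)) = j + 3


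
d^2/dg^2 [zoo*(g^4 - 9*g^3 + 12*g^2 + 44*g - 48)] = zoo*(g^2 + g + 1)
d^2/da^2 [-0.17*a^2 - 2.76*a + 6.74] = -0.340000000000000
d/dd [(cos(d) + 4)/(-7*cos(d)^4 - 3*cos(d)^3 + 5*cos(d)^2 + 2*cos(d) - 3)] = -(21*(cos(2*d) - 1)^2 + 194*cos(d) + 146*cos(2*d) + 118*cos(3*d) + 18)*sin(d)/(4*(7*cos(d)^4 + 3*cos(d)^3 - 5*cos(d)^2 - 2*cos(d) + 3)^2)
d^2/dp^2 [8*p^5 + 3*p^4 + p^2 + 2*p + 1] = 160*p^3 + 36*p^2 + 2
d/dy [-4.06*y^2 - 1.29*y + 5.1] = -8.12*y - 1.29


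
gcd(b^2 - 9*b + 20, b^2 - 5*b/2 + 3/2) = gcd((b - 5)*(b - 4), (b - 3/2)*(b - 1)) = 1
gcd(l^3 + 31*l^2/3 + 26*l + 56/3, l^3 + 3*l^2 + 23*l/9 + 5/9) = 1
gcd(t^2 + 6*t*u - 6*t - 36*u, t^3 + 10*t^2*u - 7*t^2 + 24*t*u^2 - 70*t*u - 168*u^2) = t + 6*u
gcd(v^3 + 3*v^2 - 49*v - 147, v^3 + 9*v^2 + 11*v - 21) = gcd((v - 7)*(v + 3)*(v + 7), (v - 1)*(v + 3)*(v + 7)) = v^2 + 10*v + 21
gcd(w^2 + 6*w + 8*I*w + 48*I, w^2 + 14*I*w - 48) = w + 8*I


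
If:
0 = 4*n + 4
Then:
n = -1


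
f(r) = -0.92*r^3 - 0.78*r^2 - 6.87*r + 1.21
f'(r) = -2.76*r^2 - 1.56*r - 6.87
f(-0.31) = 3.29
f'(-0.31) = -6.65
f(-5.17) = 143.01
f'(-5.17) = -72.58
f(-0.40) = 3.89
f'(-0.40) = -6.69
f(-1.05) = 8.63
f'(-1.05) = -8.27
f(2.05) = -24.08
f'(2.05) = -21.67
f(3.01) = -51.62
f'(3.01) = -36.57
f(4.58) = -135.00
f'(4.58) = -71.91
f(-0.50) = 4.56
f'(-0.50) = -6.78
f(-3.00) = 39.64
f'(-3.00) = -27.03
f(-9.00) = 670.54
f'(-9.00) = -216.39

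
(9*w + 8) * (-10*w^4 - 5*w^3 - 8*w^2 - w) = -90*w^5 - 125*w^4 - 112*w^3 - 73*w^2 - 8*w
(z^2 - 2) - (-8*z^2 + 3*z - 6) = 9*z^2 - 3*z + 4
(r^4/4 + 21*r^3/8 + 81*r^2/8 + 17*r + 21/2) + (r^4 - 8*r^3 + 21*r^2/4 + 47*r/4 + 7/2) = 5*r^4/4 - 43*r^3/8 + 123*r^2/8 + 115*r/4 + 14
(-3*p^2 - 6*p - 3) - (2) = -3*p^2 - 6*p - 5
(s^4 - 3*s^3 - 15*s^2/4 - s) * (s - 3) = s^5 - 6*s^4 + 21*s^3/4 + 41*s^2/4 + 3*s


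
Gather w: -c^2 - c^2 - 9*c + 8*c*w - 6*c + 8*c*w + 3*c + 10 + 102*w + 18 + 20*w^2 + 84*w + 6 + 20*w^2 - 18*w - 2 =-2*c^2 - 12*c + 40*w^2 + w*(16*c + 168) + 32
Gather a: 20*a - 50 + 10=20*a - 40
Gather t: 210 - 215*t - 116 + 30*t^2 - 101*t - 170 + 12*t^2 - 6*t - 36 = 42*t^2 - 322*t - 112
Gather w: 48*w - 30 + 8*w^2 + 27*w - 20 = 8*w^2 + 75*w - 50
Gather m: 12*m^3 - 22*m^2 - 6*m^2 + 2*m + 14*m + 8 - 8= 12*m^3 - 28*m^2 + 16*m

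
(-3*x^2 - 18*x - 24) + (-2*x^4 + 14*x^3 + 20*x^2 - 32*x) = -2*x^4 + 14*x^3 + 17*x^2 - 50*x - 24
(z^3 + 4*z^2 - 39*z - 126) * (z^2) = z^5 + 4*z^4 - 39*z^3 - 126*z^2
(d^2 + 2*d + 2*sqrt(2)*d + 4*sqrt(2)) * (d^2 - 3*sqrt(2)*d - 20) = d^4 - sqrt(2)*d^3 + 2*d^3 - 32*d^2 - 2*sqrt(2)*d^2 - 64*d - 40*sqrt(2)*d - 80*sqrt(2)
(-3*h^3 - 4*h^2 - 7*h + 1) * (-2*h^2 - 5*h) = 6*h^5 + 23*h^4 + 34*h^3 + 33*h^2 - 5*h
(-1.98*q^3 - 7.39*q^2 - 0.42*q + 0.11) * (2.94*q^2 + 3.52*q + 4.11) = -5.8212*q^5 - 28.6962*q^4 - 35.3854*q^3 - 31.5279*q^2 - 1.339*q + 0.4521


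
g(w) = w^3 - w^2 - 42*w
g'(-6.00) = 78.00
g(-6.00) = 0.00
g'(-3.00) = -9.00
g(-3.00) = 90.00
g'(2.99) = -21.16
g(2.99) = -107.79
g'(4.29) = 4.63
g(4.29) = -119.63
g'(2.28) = -30.96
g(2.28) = -89.11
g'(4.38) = 6.79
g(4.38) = -119.12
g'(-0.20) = -41.48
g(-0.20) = 8.35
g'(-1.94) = -26.83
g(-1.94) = 70.42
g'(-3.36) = -1.41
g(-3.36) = 91.90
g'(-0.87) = -37.99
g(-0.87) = 35.12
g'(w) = 3*w^2 - 2*w - 42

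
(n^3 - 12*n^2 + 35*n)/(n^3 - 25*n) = (n - 7)/(n + 5)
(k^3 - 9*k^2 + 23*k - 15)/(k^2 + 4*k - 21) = (k^2 - 6*k + 5)/(k + 7)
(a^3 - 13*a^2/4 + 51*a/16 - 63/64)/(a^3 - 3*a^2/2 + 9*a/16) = (a - 7/4)/a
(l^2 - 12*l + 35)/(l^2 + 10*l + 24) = (l^2 - 12*l + 35)/(l^2 + 10*l + 24)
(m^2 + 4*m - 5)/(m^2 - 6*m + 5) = (m + 5)/(m - 5)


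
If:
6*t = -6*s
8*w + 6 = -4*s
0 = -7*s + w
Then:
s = -1/10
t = 1/10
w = -7/10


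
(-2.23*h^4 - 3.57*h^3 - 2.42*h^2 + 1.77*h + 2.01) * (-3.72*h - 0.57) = 8.2956*h^5 + 14.5515*h^4 + 11.0373*h^3 - 5.205*h^2 - 8.4861*h - 1.1457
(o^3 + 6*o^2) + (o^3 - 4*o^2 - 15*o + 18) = 2*o^3 + 2*o^2 - 15*o + 18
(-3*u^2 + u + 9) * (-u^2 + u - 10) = 3*u^4 - 4*u^3 + 22*u^2 - u - 90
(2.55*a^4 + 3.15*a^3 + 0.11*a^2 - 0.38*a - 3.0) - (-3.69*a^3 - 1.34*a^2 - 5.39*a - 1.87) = 2.55*a^4 + 6.84*a^3 + 1.45*a^2 + 5.01*a - 1.13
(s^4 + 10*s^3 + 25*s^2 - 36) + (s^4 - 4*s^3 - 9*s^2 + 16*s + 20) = 2*s^4 + 6*s^3 + 16*s^2 + 16*s - 16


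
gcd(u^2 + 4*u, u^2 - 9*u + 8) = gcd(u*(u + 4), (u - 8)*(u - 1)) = 1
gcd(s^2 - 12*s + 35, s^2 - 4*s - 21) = s - 7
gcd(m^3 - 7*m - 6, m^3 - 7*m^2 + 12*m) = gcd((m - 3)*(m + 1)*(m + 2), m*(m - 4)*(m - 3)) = m - 3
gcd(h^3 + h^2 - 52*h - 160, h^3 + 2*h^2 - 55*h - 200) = h^2 - 3*h - 40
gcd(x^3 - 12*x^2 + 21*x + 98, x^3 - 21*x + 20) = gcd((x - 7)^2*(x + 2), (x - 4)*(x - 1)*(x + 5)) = 1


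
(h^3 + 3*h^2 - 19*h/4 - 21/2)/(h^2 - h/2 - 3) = h + 7/2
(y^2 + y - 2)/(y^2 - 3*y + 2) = (y + 2)/(y - 2)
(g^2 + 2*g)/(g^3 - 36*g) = (g + 2)/(g^2 - 36)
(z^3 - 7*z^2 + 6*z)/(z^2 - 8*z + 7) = z*(z - 6)/(z - 7)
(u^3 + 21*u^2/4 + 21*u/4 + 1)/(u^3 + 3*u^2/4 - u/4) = (4*u^2 + 17*u + 4)/(u*(4*u - 1))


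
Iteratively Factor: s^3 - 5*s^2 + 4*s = (s - 4)*(s^2 - s) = s*(s - 4)*(s - 1)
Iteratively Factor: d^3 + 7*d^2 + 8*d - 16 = (d + 4)*(d^2 + 3*d - 4) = (d + 4)^2*(d - 1)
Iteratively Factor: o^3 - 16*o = (o)*(o^2 - 16) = o*(o + 4)*(o - 4)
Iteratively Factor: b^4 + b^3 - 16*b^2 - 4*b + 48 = (b + 2)*(b^3 - b^2 - 14*b + 24) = (b - 2)*(b + 2)*(b^2 + b - 12) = (b - 3)*(b - 2)*(b + 2)*(b + 4)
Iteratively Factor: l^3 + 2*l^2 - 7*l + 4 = (l - 1)*(l^2 + 3*l - 4) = (l - 1)^2*(l + 4)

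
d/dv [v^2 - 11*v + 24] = 2*v - 11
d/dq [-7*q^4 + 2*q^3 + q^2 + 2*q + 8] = -28*q^3 + 6*q^2 + 2*q + 2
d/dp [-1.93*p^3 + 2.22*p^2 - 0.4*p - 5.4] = -5.79*p^2 + 4.44*p - 0.4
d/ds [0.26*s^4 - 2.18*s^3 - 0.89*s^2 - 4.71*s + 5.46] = 1.04*s^3 - 6.54*s^2 - 1.78*s - 4.71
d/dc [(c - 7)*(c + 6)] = 2*c - 1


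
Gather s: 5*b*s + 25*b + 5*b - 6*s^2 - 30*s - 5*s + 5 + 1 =30*b - 6*s^2 + s*(5*b - 35) + 6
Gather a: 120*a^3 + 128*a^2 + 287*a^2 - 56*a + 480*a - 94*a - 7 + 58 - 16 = 120*a^3 + 415*a^2 + 330*a + 35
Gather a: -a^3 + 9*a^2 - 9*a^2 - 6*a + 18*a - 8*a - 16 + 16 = -a^3 + 4*a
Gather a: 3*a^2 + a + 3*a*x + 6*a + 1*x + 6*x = 3*a^2 + a*(3*x + 7) + 7*x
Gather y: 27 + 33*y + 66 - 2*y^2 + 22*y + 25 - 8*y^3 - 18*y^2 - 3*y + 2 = -8*y^3 - 20*y^2 + 52*y + 120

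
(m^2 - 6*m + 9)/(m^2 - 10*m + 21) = (m - 3)/(m - 7)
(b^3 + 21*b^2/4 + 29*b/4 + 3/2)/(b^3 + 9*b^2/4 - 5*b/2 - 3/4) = (b + 2)/(b - 1)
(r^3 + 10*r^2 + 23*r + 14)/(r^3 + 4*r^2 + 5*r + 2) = (r + 7)/(r + 1)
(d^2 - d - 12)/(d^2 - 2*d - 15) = (d - 4)/(d - 5)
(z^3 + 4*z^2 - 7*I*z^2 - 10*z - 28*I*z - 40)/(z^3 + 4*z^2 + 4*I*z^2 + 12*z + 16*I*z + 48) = (z - 5*I)/(z + 6*I)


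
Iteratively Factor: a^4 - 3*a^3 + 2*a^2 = (a)*(a^3 - 3*a^2 + 2*a) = a*(a - 2)*(a^2 - a) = a^2*(a - 2)*(a - 1)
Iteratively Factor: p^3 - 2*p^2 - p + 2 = (p - 1)*(p^2 - p - 2) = (p - 1)*(p + 1)*(p - 2)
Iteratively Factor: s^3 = (s)*(s^2) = s^2*(s)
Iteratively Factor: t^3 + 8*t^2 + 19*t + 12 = (t + 1)*(t^2 + 7*t + 12) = (t + 1)*(t + 3)*(t + 4)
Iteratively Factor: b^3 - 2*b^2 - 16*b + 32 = (b - 2)*(b^2 - 16) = (b - 2)*(b + 4)*(b - 4)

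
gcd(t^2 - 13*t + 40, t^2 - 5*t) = t - 5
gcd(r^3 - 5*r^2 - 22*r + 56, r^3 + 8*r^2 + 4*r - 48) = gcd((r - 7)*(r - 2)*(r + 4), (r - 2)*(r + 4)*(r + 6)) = r^2 + 2*r - 8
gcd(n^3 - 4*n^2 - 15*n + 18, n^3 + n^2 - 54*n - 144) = n + 3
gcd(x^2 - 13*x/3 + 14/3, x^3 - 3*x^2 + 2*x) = x - 2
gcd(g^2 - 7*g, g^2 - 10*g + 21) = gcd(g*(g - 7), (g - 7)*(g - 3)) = g - 7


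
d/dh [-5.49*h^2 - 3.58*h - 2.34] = -10.98*h - 3.58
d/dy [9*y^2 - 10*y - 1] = 18*y - 10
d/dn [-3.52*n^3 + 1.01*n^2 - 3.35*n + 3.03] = -10.56*n^2 + 2.02*n - 3.35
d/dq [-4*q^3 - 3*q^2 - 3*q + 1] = -12*q^2 - 6*q - 3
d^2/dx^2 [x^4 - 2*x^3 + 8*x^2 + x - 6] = 12*x^2 - 12*x + 16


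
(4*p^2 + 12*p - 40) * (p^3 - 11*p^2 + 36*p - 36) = 4*p^5 - 32*p^4 - 28*p^3 + 728*p^2 - 1872*p + 1440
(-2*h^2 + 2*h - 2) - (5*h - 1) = -2*h^2 - 3*h - 1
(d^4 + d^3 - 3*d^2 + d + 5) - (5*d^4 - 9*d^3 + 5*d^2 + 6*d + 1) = -4*d^4 + 10*d^3 - 8*d^2 - 5*d + 4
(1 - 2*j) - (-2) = 3 - 2*j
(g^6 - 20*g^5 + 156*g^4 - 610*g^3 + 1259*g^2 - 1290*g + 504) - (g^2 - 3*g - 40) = g^6 - 20*g^5 + 156*g^4 - 610*g^3 + 1258*g^2 - 1287*g + 544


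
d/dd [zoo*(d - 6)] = zoo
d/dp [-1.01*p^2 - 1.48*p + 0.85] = -2.02*p - 1.48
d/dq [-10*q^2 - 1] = -20*q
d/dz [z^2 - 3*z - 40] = 2*z - 3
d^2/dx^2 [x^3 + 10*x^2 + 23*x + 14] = 6*x + 20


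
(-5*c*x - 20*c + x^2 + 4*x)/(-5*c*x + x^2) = (x + 4)/x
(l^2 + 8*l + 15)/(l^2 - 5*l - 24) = (l + 5)/(l - 8)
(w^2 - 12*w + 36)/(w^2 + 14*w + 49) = (w^2 - 12*w + 36)/(w^2 + 14*w + 49)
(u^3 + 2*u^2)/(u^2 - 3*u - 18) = u^2*(u + 2)/(u^2 - 3*u - 18)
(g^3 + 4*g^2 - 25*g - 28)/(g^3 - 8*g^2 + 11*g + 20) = (g + 7)/(g - 5)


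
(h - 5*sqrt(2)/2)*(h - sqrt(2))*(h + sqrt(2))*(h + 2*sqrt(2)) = h^4 - sqrt(2)*h^3/2 - 12*h^2 + sqrt(2)*h + 20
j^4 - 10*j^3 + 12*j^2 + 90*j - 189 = (j - 7)*(j - 3)^2*(j + 3)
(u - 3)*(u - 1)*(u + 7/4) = u^3 - 9*u^2/4 - 4*u + 21/4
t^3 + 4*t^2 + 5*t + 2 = (t + 1)^2*(t + 2)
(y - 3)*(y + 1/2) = y^2 - 5*y/2 - 3/2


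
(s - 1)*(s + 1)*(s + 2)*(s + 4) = s^4 + 6*s^3 + 7*s^2 - 6*s - 8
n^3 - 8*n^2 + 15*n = n*(n - 5)*(n - 3)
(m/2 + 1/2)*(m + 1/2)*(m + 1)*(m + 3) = m^4/2 + 11*m^3/4 + 19*m^2/4 + 13*m/4 + 3/4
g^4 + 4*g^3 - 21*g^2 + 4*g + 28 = (g - 2)^2*(g + 1)*(g + 7)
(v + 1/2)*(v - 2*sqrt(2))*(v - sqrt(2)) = v^3 - 3*sqrt(2)*v^2 + v^2/2 - 3*sqrt(2)*v/2 + 4*v + 2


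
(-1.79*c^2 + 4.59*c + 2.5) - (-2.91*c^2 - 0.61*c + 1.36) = 1.12*c^2 + 5.2*c + 1.14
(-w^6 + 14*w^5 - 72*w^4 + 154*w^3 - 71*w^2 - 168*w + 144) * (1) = -w^6 + 14*w^5 - 72*w^4 + 154*w^3 - 71*w^2 - 168*w + 144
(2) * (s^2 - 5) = 2*s^2 - 10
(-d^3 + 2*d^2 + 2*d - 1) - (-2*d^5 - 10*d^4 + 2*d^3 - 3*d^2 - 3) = 2*d^5 + 10*d^4 - 3*d^3 + 5*d^2 + 2*d + 2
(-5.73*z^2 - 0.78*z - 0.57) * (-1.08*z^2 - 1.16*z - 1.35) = 6.1884*z^4 + 7.4892*z^3 + 9.2559*z^2 + 1.7142*z + 0.7695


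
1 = 1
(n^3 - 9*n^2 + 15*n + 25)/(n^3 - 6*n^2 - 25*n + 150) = (n^2 - 4*n - 5)/(n^2 - n - 30)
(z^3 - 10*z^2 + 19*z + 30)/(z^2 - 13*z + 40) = (z^2 - 5*z - 6)/(z - 8)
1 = 1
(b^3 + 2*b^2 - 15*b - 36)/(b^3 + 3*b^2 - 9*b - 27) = (b - 4)/(b - 3)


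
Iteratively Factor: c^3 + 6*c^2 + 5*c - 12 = (c + 4)*(c^2 + 2*c - 3) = (c - 1)*(c + 4)*(c + 3)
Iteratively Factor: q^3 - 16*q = (q)*(q^2 - 16) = q*(q - 4)*(q + 4)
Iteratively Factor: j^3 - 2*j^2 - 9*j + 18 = (j - 2)*(j^2 - 9) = (j - 2)*(j + 3)*(j - 3)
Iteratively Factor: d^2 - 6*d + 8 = (d - 4)*(d - 2)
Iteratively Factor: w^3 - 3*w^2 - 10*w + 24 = (w + 3)*(w^2 - 6*w + 8) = (w - 2)*(w + 3)*(w - 4)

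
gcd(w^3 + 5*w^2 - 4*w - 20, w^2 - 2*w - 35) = w + 5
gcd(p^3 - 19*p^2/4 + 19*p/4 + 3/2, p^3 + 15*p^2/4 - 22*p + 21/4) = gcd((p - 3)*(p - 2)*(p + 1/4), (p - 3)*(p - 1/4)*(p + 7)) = p - 3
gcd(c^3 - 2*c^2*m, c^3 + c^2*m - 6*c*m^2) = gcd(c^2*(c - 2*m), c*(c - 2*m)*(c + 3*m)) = c^2 - 2*c*m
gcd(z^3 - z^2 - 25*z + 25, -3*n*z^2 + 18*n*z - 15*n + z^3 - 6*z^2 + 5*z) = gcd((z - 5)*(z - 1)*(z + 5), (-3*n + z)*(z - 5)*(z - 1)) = z^2 - 6*z + 5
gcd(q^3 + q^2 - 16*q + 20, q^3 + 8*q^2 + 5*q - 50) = q^2 + 3*q - 10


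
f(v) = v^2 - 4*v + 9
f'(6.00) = 8.00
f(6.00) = 21.00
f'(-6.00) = -16.00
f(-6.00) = 69.00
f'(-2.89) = -9.78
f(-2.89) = 28.91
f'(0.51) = -2.98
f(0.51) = 7.22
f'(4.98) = 5.96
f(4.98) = 13.88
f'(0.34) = -3.32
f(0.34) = 7.76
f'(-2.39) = -8.78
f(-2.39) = 24.27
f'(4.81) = 5.62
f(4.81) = 12.90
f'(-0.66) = -5.32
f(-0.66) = 12.08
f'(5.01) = 6.02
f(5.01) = 14.06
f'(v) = 2*v - 4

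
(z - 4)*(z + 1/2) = z^2 - 7*z/2 - 2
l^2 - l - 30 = (l - 6)*(l + 5)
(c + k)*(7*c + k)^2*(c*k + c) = 49*c^4*k + 49*c^4 + 63*c^3*k^2 + 63*c^3*k + 15*c^2*k^3 + 15*c^2*k^2 + c*k^4 + c*k^3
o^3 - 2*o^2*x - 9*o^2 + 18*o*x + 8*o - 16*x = (o - 8)*(o - 1)*(o - 2*x)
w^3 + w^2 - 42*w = w*(w - 6)*(w + 7)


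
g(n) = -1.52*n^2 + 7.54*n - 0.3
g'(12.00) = -28.94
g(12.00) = -128.70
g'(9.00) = -19.82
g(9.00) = -55.56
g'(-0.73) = 9.76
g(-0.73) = -6.61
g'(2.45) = 0.09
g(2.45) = 9.05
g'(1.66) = 2.49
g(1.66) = 8.03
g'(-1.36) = 11.67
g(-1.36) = -13.37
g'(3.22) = -2.25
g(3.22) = 8.22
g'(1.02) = 4.44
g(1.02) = 5.81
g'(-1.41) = 11.83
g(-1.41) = -13.95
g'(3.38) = -2.74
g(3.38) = 7.82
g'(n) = 7.54 - 3.04*n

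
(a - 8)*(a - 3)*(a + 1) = a^3 - 10*a^2 + 13*a + 24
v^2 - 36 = (v - 6)*(v + 6)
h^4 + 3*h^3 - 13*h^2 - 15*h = h*(h - 3)*(h + 1)*(h + 5)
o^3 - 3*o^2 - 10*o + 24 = (o - 4)*(o - 2)*(o + 3)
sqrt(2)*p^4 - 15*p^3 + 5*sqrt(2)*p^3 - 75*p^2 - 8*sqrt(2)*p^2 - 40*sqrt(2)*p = p*(p + 5)*(p - 8*sqrt(2))*(sqrt(2)*p + 1)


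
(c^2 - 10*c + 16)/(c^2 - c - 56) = (c - 2)/(c + 7)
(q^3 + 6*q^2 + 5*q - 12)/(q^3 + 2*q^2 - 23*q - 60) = (q - 1)/(q - 5)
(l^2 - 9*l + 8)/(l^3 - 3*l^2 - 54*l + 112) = (l - 1)/(l^2 + 5*l - 14)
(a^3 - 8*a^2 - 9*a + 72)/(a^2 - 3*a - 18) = (a^2 - 11*a + 24)/(a - 6)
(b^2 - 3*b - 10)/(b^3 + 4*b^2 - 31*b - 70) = 1/(b + 7)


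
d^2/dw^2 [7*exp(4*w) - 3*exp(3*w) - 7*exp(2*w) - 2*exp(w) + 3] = (112*exp(3*w) - 27*exp(2*w) - 28*exp(w) - 2)*exp(w)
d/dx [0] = 0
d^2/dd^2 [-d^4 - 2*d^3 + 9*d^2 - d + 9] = -12*d^2 - 12*d + 18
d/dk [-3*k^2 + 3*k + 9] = 3 - 6*k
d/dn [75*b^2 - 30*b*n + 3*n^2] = -30*b + 6*n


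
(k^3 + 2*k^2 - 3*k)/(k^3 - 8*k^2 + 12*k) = (k^2 + 2*k - 3)/(k^2 - 8*k + 12)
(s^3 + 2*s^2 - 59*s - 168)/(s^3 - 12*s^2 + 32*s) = (s^2 + 10*s + 21)/(s*(s - 4))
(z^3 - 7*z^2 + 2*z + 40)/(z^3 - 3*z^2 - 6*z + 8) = (z - 5)/(z - 1)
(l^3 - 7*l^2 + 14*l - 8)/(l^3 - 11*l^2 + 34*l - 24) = (l - 2)/(l - 6)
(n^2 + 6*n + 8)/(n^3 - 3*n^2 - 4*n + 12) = (n + 4)/(n^2 - 5*n + 6)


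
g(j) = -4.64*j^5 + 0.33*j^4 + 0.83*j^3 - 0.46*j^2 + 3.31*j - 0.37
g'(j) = -23.2*j^4 + 1.32*j^3 + 2.49*j^2 - 0.92*j + 3.31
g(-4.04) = 5005.66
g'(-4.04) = -6219.73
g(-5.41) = 21622.78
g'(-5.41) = -20001.47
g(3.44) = -2149.60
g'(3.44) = -3165.45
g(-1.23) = 7.14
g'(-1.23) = -47.35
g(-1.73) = 63.09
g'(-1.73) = -202.29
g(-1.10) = 2.28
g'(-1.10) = -28.39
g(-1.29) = 10.30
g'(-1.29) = -58.44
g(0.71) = 1.29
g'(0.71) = -1.51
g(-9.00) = 275480.00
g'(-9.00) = -152964.20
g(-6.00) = 36292.25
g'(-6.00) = -30253.85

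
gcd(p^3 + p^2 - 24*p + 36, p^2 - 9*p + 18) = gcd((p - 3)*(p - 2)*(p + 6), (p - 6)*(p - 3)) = p - 3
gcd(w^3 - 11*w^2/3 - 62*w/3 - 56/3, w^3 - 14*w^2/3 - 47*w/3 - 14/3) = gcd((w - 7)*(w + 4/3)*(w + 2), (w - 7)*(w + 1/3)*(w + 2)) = w^2 - 5*w - 14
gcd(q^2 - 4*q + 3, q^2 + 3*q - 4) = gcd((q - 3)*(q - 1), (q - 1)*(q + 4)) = q - 1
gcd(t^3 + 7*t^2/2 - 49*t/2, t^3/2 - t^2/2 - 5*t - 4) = 1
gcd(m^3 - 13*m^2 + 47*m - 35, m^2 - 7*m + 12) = 1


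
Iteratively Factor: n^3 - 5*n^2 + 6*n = (n - 3)*(n^2 - 2*n) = (n - 3)*(n - 2)*(n)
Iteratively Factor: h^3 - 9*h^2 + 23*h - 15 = (h - 1)*(h^2 - 8*h + 15) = (h - 3)*(h - 1)*(h - 5)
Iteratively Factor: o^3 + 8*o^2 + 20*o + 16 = (o + 4)*(o^2 + 4*o + 4) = (o + 2)*(o + 4)*(o + 2)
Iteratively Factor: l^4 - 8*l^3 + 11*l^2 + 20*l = (l - 5)*(l^3 - 3*l^2 - 4*l) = l*(l - 5)*(l^2 - 3*l - 4) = l*(l - 5)*(l + 1)*(l - 4)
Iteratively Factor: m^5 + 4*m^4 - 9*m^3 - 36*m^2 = (m)*(m^4 + 4*m^3 - 9*m^2 - 36*m) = m^2*(m^3 + 4*m^2 - 9*m - 36) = m^2*(m + 4)*(m^2 - 9) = m^2*(m + 3)*(m + 4)*(m - 3)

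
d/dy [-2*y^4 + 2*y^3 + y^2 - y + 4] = -8*y^3 + 6*y^2 + 2*y - 1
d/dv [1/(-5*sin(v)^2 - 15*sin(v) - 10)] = (2*sin(v) + 3)*cos(v)/(5*(sin(v)^2 + 3*sin(v) + 2)^2)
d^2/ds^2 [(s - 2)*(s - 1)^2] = 6*s - 8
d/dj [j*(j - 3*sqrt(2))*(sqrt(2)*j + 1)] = 3*sqrt(2)*j^2 - 10*j - 3*sqrt(2)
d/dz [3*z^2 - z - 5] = 6*z - 1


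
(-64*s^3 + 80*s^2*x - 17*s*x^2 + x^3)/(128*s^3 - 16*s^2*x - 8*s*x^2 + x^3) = (8*s^2 - 9*s*x + x^2)/(-16*s^2 + x^2)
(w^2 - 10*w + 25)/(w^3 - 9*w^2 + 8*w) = (w^2 - 10*w + 25)/(w*(w^2 - 9*w + 8))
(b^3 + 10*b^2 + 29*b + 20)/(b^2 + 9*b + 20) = b + 1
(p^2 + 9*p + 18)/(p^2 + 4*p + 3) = (p + 6)/(p + 1)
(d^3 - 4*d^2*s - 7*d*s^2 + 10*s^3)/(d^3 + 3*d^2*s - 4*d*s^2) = (d^2 - 3*d*s - 10*s^2)/(d*(d + 4*s))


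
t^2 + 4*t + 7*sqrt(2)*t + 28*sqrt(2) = (t + 4)*(t + 7*sqrt(2))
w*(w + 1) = w^2 + w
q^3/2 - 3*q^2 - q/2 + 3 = (q/2 + 1/2)*(q - 6)*(q - 1)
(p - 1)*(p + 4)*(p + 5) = p^3 + 8*p^2 + 11*p - 20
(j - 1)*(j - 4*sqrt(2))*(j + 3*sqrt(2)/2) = j^3 - 5*sqrt(2)*j^2/2 - j^2 - 12*j + 5*sqrt(2)*j/2 + 12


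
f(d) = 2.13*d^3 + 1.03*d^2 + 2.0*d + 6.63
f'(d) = 6.39*d^2 + 2.06*d + 2.0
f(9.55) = 1974.86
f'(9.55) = 604.46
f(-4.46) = -170.77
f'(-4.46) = 119.92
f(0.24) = 7.20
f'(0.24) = 2.86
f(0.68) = 9.14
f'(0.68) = 6.36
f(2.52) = 52.30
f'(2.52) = 47.77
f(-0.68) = 5.08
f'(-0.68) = 3.55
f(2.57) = 54.73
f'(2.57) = 49.50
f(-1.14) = 2.53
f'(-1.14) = 7.96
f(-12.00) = -3549.69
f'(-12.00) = 897.44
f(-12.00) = -3549.69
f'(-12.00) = 897.44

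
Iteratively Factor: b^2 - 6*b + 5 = (b - 5)*(b - 1)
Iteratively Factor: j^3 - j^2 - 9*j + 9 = (j - 3)*(j^2 + 2*j - 3) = (j - 3)*(j + 3)*(j - 1)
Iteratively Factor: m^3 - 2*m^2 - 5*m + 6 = (m + 2)*(m^2 - 4*m + 3) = (m - 3)*(m + 2)*(m - 1)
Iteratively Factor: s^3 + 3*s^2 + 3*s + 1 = (s + 1)*(s^2 + 2*s + 1) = (s + 1)^2*(s + 1)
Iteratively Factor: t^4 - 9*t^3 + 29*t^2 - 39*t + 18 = (t - 3)*(t^3 - 6*t^2 + 11*t - 6) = (t - 3)^2*(t^2 - 3*t + 2) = (t - 3)^2*(t - 2)*(t - 1)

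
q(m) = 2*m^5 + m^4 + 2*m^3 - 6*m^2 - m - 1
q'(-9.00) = 63287.00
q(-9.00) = -113473.00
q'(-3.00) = 791.00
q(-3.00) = -511.00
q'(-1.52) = 70.43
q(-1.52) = -31.26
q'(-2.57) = 437.82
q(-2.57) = -252.61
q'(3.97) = 2780.27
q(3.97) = 2246.36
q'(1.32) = 33.17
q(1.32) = 2.88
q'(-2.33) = 303.67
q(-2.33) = -164.41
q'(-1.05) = 25.74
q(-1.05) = -10.22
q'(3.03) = 971.89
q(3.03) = 591.60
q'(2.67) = 594.08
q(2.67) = 313.83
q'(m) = 10*m^4 + 4*m^3 + 6*m^2 - 12*m - 1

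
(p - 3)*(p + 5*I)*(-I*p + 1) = -I*p^3 + 6*p^2 + 3*I*p^2 - 18*p + 5*I*p - 15*I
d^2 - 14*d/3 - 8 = (d - 6)*(d + 4/3)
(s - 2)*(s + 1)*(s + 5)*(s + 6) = s^4 + 10*s^3 + 17*s^2 - 52*s - 60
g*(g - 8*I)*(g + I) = g^3 - 7*I*g^2 + 8*g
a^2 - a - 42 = (a - 7)*(a + 6)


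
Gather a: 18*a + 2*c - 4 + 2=18*a + 2*c - 2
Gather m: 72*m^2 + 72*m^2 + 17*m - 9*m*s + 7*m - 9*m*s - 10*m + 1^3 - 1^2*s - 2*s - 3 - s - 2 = 144*m^2 + m*(14 - 18*s) - 4*s - 4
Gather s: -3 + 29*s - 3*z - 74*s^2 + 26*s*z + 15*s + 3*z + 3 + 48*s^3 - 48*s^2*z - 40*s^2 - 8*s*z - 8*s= 48*s^3 + s^2*(-48*z - 114) + s*(18*z + 36)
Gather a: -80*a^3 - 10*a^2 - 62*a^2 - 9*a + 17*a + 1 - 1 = -80*a^3 - 72*a^2 + 8*a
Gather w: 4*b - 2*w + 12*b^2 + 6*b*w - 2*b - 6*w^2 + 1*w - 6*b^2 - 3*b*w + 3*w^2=6*b^2 + 2*b - 3*w^2 + w*(3*b - 1)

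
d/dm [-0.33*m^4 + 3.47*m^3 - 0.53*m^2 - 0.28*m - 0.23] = -1.32*m^3 + 10.41*m^2 - 1.06*m - 0.28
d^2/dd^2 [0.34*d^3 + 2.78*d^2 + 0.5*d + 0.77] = 2.04*d + 5.56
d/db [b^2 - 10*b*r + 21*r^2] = 2*b - 10*r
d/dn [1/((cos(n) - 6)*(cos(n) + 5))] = (-sin(n) + sin(2*n))/((cos(n) - 6)^2*(cos(n) + 5)^2)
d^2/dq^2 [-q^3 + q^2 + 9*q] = 2 - 6*q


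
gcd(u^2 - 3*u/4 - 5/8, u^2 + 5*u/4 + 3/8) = u + 1/2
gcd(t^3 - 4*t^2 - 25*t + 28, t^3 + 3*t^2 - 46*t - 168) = t^2 - 3*t - 28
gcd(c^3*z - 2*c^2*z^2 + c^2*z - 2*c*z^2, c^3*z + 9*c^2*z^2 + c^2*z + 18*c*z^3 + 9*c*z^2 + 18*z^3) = c*z + z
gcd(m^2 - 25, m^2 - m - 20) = m - 5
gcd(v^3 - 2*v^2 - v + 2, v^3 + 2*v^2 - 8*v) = v - 2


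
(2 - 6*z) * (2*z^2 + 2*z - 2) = -12*z^3 - 8*z^2 + 16*z - 4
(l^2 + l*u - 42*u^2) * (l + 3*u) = l^3 + 4*l^2*u - 39*l*u^2 - 126*u^3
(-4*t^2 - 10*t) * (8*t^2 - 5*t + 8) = -32*t^4 - 60*t^3 + 18*t^2 - 80*t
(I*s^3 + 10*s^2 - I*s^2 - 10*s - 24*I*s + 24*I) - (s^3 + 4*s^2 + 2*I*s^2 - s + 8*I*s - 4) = -s^3 + I*s^3 + 6*s^2 - 3*I*s^2 - 9*s - 32*I*s + 4 + 24*I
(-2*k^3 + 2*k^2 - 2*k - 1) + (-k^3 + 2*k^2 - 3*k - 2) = -3*k^3 + 4*k^2 - 5*k - 3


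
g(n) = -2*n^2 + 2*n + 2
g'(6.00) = -22.00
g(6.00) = -58.00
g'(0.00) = 2.00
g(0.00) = 2.00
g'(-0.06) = 2.24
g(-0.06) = 1.87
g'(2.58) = -8.32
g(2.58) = -6.15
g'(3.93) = -13.72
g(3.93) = -21.03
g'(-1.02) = 6.08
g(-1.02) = -2.12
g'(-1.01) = 6.04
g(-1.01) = -2.06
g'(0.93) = -1.72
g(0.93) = 2.13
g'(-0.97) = 5.88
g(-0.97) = -1.82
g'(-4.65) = 20.60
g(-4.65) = -50.54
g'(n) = 2 - 4*n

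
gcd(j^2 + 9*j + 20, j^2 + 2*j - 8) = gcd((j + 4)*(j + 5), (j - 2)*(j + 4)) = j + 4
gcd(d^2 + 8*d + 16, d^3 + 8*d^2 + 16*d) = d^2 + 8*d + 16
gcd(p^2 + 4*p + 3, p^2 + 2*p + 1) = p + 1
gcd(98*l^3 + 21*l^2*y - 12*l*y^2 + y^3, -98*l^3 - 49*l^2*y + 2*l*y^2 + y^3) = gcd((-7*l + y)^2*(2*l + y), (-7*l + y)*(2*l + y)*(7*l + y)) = -14*l^2 - 5*l*y + y^2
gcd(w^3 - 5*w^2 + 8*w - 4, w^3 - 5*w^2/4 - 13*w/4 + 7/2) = w^2 - 3*w + 2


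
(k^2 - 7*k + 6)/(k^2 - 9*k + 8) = (k - 6)/(k - 8)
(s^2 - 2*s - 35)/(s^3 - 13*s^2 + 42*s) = (s + 5)/(s*(s - 6))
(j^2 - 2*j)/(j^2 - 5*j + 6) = j/(j - 3)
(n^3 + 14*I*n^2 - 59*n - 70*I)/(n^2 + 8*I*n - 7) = (n^2 + 7*I*n - 10)/(n + I)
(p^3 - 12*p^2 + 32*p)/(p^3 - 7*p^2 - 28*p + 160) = p/(p + 5)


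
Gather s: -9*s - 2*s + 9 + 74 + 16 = 99 - 11*s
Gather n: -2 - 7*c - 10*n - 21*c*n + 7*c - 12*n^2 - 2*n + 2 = -12*n^2 + n*(-21*c - 12)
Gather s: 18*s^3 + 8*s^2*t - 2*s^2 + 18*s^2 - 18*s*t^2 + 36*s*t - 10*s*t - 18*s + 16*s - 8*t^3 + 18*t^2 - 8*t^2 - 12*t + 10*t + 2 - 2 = 18*s^3 + s^2*(8*t + 16) + s*(-18*t^2 + 26*t - 2) - 8*t^3 + 10*t^2 - 2*t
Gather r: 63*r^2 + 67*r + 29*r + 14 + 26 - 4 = 63*r^2 + 96*r + 36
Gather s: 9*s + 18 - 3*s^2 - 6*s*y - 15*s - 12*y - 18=-3*s^2 + s*(-6*y - 6) - 12*y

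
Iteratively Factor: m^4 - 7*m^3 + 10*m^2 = (m - 5)*(m^3 - 2*m^2) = (m - 5)*(m - 2)*(m^2) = m*(m - 5)*(m - 2)*(m)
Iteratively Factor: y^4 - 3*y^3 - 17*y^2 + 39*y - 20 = (y - 1)*(y^3 - 2*y^2 - 19*y + 20) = (y - 1)*(y + 4)*(y^2 - 6*y + 5) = (y - 1)^2*(y + 4)*(y - 5)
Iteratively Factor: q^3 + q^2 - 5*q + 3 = (q + 3)*(q^2 - 2*q + 1) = (q - 1)*(q + 3)*(q - 1)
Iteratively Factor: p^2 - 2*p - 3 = (p + 1)*(p - 3)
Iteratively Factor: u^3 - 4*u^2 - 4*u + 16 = (u - 4)*(u^2 - 4) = (u - 4)*(u - 2)*(u + 2)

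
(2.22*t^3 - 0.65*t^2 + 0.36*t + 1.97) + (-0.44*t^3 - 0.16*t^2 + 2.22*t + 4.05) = 1.78*t^3 - 0.81*t^2 + 2.58*t + 6.02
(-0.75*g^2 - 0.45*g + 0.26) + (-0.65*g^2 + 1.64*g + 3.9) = -1.4*g^2 + 1.19*g + 4.16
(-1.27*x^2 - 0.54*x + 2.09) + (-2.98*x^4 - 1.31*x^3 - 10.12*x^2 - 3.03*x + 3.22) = -2.98*x^4 - 1.31*x^3 - 11.39*x^2 - 3.57*x + 5.31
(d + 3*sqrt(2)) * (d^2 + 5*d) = d^3 + 3*sqrt(2)*d^2 + 5*d^2 + 15*sqrt(2)*d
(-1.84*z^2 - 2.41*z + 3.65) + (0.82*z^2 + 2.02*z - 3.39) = -1.02*z^2 - 0.39*z + 0.26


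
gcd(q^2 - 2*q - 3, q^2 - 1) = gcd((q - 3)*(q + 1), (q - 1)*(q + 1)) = q + 1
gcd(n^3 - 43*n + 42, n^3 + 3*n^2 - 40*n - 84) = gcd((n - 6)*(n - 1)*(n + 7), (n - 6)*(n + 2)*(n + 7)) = n^2 + n - 42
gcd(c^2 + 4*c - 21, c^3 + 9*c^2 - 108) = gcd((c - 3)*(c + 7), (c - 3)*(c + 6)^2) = c - 3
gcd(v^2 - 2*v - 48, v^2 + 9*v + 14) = 1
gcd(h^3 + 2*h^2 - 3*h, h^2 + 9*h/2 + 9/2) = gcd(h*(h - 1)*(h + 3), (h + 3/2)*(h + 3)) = h + 3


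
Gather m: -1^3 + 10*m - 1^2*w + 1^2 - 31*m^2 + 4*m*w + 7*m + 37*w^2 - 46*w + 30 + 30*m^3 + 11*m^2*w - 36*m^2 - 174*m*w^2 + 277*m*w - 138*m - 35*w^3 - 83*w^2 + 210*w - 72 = 30*m^3 + m^2*(11*w - 67) + m*(-174*w^2 + 281*w - 121) - 35*w^3 - 46*w^2 + 163*w - 42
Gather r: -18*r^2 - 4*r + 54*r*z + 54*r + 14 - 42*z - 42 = -18*r^2 + r*(54*z + 50) - 42*z - 28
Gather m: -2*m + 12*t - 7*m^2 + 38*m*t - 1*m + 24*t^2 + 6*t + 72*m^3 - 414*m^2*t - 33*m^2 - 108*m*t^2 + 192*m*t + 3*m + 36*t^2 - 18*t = 72*m^3 + m^2*(-414*t - 40) + m*(-108*t^2 + 230*t) + 60*t^2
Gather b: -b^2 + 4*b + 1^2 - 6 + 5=-b^2 + 4*b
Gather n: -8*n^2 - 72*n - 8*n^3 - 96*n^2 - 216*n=-8*n^3 - 104*n^2 - 288*n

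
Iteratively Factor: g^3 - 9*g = (g)*(g^2 - 9) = g*(g - 3)*(g + 3)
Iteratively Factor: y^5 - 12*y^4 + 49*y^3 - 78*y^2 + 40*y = (y - 5)*(y^4 - 7*y^3 + 14*y^2 - 8*y) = (y - 5)*(y - 4)*(y^3 - 3*y^2 + 2*y) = (y - 5)*(y - 4)*(y - 2)*(y^2 - y) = (y - 5)*(y - 4)*(y - 2)*(y - 1)*(y)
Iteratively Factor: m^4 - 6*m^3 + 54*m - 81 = (m - 3)*(m^3 - 3*m^2 - 9*m + 27) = (m - 3)*(m + 3)*(m^2 - 6*m + 9) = (m - 3)^2*(m + 3)*(m - 3)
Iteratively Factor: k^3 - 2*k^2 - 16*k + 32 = (k - 2)*(k^2 - 16) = (k - 2)*(k + 4)*(k - 4)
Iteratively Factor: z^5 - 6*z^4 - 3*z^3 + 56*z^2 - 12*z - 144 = (z - 3)*(z^4 - 3*z^3 - 12*z^2 + 20*z + 48) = (z - 3)^2*(z^3 - 12*z - 16) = (z - 3)^2*(z + 2)*(z^2 - 2*z - 8) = (z - 3)^2*(z + 2)^2*(z - 4)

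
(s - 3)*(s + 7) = s^2 + 4*s - 21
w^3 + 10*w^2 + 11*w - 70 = (w - 2)*(w + 5)*(w + 7)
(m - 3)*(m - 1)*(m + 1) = m^3 - 3*m^2 - m + 3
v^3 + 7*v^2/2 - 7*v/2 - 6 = (v - 3/2)*(v + 1)*(v + 4)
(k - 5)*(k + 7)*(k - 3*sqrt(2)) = k^3 - 3*sqrt(2)*k^2 + 2*k^2 - 35*k - 6*sqrt(2)*k + 105*sqrt(2)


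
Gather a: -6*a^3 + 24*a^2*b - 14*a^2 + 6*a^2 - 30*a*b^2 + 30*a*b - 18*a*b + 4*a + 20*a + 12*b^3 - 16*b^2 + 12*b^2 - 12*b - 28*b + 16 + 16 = -6*a^3 + a^2*(24*b - 8) + a*(-30*b^2 + 12*b + 24) + 12*b^3 - 4*b^2 - 40*b + 32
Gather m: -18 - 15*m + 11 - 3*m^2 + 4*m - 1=-3*m^2 - 11*m - 8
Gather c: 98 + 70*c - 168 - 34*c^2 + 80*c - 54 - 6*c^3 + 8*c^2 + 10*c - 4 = -6*c^3 - 26*c^2 + 160*c - 128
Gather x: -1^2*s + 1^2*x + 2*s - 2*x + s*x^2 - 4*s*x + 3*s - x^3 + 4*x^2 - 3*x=4*s - x^3 + x^2*(s + 4) + x*(-4*s - 4)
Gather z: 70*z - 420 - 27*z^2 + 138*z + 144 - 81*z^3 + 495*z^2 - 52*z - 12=-81*z^3 + 468*z^2 + 156*z - 288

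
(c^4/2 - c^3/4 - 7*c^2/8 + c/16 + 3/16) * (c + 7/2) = c^5/2 + 3*c^4/2 - 7*c^3/4 - 3*c^2 + 13*c/32 + 21/32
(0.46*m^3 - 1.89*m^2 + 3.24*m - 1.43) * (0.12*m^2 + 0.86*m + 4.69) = 0.0552*m^5 + 0.1688*m^4 + 0.920800000000001*m^3 - 6.2493*m^2 + 13.9658*m - 6.7067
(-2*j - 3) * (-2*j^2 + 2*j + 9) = 4*j^3 + 2*j^2 - 24*j - 27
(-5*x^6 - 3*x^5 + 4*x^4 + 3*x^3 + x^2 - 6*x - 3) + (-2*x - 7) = -5*x^6 - 3*x^5 + 4*x^4 + 3*x^3 + x^2 - 8*x - 10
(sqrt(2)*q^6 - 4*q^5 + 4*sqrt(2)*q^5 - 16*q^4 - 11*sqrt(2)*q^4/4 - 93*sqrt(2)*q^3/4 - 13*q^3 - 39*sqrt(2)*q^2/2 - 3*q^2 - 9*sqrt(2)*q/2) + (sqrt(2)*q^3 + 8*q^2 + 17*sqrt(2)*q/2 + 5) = sqrt(2)*q^6 - 4*q^5 + 4*sqrt(2)*q^5 - 16*q^4 - 11*sqrt(2)*q^4/4 - 89*sqrt(2)*q^3/4 - 13*q^3 - 39*sqrt(2)*q^2/2 + 5*q^2 + 4*sqrt(2)*q + 5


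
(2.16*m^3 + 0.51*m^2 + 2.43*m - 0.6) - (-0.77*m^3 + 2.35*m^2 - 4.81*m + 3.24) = 2.93*m^3 - 1.84*m^2 + 7.24*m - 3.84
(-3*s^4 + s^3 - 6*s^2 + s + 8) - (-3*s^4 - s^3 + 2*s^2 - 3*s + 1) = 2*s^3 - 8*s^2 + 4*s + 7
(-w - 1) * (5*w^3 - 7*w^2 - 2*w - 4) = -5*w^4 + 2*w^3 + 9*w^2 + 6*w + 4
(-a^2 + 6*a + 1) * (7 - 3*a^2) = 3*a^4 - 18*a^3 - 10*a^2 + 42*a + 7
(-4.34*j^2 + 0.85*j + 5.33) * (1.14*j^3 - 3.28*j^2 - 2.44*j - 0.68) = -4.9476*j^5 + 15.2042*j^4 + 13.8778*j^3 - 16.6052*j^2 - 13.5832*j - 3.6244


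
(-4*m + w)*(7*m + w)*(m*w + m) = -28*m^3*w - 28*m^3 + 3*m^2*w^2 + 3*m^2*w + m*w^3 + m*w^2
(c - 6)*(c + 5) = c^2 - c - 30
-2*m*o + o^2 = o*(-2*m + o)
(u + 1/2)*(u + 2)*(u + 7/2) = u^3 + 6*u^2 + 39*u/4 + 7/2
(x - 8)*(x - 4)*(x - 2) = x^3 - 14*x^2 + 56*x - 64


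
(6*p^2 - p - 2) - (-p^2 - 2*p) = 7*p^2 + p - 2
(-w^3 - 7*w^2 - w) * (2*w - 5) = -2*w^4 - 9*w^3 + 33*w^2 + 5*w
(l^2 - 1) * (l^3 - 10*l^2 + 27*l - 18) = l^5 - 10*l^4 + 26*l^3 - 8*l^2 - 27*l + 18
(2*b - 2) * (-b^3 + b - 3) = -2*b^4 + 2*b^3 + 2*b^2 - 8*b + 6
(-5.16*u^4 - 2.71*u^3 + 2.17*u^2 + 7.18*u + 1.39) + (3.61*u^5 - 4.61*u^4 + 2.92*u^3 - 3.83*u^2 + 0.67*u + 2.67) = 3.61*u^5 - 9.77*u^4 + 0.21*u^3 - 1.66*u^2 + 7.85*u + 4.06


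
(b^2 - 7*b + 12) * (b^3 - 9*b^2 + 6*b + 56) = b^5 - 16*b^4 + 81*b^3 - 94*b^2 - 320*b + 672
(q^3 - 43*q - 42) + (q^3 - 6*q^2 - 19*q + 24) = 2*q^3 - 6*q^2 - 62*q - 18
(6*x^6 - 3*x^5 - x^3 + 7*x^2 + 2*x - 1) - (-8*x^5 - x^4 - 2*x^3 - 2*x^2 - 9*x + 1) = 6*x^6 + 5*x^5 + x^4 + x^3 + 9*x^2 + 11*x - 2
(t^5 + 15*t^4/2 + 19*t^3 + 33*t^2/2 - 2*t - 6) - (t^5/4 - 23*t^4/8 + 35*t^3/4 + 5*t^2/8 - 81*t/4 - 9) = 3*t^5/4 + 83*t^4/8 + 41*t^3/4 + 127*t^2/8 + 73*t/4 + 3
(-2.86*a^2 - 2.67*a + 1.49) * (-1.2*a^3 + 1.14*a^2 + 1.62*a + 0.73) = 3.432*a^5 - 0.0564*a^4 - 9.465*a^3 - 4.7146*a^2 + 0.4647*a + 1.0877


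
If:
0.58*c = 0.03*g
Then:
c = 0.0517241379310345*g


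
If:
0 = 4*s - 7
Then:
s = 7/4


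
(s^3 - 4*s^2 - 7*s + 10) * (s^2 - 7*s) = s^5 - 11*s^4 + 21*s^3 + 59*s^2 - 70*s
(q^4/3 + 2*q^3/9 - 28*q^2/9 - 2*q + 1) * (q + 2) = q^5/3 + 8*q^4/9 - 8*q^3/3 - 74*q^2/9 - 3*q + 2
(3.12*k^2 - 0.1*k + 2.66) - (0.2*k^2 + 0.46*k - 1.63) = 2.92*k^2 - 0.56*k + 4.29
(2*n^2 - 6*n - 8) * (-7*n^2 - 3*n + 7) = -14*n^4 + 36*n^3 + 88*n^2 - 18*n - 56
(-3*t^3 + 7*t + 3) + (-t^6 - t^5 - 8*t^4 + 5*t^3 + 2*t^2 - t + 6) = -t^6 - t^5 - 8*t^4 + 2*t^3 + 2*t^2 + 6*t + 9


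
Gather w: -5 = -5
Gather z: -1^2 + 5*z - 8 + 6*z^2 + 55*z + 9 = 6*z^2 + 60*z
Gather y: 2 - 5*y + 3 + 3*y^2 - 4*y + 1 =3*y^2 - 9*y + 6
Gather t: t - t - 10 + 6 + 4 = 0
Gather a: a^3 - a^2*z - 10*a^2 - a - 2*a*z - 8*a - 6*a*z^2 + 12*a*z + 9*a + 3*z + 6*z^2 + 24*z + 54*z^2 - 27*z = a^3 + a^2*(-z - 10) + a*(-6*z^2 + 10*z) + 60*z^2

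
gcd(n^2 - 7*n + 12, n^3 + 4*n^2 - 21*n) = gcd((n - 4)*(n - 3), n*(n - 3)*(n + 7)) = n - 3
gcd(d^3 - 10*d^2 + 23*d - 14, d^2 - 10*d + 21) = d - 7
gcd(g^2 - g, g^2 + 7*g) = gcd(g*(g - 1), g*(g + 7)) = g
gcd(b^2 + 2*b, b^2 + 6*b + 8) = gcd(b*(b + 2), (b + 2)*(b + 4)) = b + 2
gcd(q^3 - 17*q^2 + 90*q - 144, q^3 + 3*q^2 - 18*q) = q - 3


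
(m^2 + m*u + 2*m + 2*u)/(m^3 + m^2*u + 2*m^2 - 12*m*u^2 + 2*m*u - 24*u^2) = (-m - u)/(-m^2 - m*u + 12*u^2)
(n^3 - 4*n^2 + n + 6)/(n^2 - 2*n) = n - 2 - 3/n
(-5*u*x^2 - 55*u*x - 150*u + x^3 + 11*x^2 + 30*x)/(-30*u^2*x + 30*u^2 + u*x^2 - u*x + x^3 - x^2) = (x^2 + 11*x + 30)/(6*u*x - 6*u + x^2 - x)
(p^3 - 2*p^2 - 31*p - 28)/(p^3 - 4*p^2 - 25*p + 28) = (p + 1)/(p - 1)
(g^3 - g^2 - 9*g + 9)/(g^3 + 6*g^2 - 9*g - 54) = (g - 1)/(g + 6)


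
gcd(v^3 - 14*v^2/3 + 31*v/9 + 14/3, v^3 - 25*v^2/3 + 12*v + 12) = v^2 - 7*v/3 - 2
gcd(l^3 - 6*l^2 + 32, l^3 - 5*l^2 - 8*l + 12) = l + 2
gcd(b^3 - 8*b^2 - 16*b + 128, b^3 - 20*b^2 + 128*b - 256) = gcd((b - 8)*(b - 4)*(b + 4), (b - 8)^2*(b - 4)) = b^2 - 12*b + 32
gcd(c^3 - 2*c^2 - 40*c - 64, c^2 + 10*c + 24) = c + 4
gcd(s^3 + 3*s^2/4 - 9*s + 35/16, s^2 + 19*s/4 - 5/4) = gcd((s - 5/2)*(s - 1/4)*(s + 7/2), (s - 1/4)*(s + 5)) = s - 1/4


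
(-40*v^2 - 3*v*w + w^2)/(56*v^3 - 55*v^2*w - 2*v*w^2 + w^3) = (-5*v - w)/(7*v^2 - 6*v*w - w^2)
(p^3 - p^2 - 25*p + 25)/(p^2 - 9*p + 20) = (p^2 + 4*p - 5)/(p - 4)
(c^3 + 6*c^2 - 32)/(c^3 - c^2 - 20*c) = (c^2 + 2*c - 8)/(c*(c - 5))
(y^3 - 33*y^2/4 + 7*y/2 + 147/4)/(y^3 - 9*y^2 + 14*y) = (4*y^2 - 5*y - 21)/(4*y*(y - 2))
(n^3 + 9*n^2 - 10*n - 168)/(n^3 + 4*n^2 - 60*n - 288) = (n^2 + 3*n - 28)/(n^2 - 2*n - 48)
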